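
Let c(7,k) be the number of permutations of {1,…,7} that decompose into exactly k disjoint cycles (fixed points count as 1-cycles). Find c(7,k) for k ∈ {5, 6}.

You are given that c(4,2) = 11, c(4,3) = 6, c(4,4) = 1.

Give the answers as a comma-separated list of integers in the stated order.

r5: T_5,3=4×6+11=35; T_5,4=4×1+6=10; T_5,5=4×0+1=1
r6: T_6,4=5×10+35=85; T_6,5=5×1+10=15; T_6,6=5×0+1=1
r7: T_7,5=6×15+85=175; T_7,6=6×1+15=21
Read c(7,5) = 175, c(7,6) = 21.

175, 21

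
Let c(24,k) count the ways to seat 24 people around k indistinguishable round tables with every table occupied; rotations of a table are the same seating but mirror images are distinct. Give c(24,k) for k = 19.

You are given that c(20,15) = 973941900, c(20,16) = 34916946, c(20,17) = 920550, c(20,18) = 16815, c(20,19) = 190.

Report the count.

row 21: T[21][16]=20·34916946+973941900=1672280820  T[21][17]=20·920550+34916946=53327946  T[21][18]=20·16815+920550=1256850  T[21][19]=20·190+16815=20615
row 22: T[22][17]=21·53327946+1672280820=2792167686  T[22][18]=21·1256850+53327946=79721796  T[22][19]=21·20615+1256850=1689765
row 23: T[23][18]=22·79721796+2792167686=4546047198  T[23][19]=22·1689765+79721796=116896626
row 24: T[24][19]=23·116896626+4546047198=7234669596
Read c(24,19) = 7234669596.

7234669596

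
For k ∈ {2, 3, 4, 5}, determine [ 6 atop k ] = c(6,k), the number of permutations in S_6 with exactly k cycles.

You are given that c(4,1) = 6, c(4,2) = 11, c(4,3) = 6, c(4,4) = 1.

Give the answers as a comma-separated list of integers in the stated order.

i=5: T(5,1)=0+4·6=24 | T(5,2)=6+4·11=50 | T(5,3)=11+4·6=35 | T(5,4)=6+4·1=10 | T(5,5)=1+4·0=1
i=6: T(6,2)=24+5·50=274 | T(6,3)=50+5·35=225 | T(6,4)=35+5·10=85 | T(6,5)=10+5·1=15
Read c(6,2) = 274, c(6,3) = 225, c(6,4) = 85, c(6,5) = 15.

274, 225, 85, 15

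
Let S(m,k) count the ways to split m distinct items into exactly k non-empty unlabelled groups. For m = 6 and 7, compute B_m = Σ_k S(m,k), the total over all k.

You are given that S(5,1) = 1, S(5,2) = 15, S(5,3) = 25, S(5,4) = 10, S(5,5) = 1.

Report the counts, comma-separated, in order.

203, 877

row 6: T[6][1]=1·1+0=1  T[6][2]=2·15+1=31  T[6][3]=3·25+15=90  T[6][4]=4·10+25=65  T[6][5]=5·1+10=15  T[6][6]=6·0+1=1
row 7: T[7][1]=1·1+0=1  T[7][2]=2·31+1=63  T[7][3]=3·90+31=301  T[7][4]=4·65+90=350  T[7][5]=5·15+65=140  T[7][6]=6·1+15=21  T[7][7]=7·0+1=1
B_6 = ΣS(6,k) = 1+31+90+65+15+1 = 203
B_7 = ΣS(7,k) = 1+63+301+350+140+21+1 = 877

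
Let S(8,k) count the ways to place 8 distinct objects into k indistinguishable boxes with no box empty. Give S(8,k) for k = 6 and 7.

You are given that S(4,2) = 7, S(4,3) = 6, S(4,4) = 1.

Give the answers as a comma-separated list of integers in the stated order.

i=5: T(5,3)=7+3·6=25 | T(5,4)=6+4·1=10 | T(5,5)=1+5·0=1
i=6: T(6,4)=25+4·10=65 | T(6,5)=10+5·1=15 | T(6,6)=1+6·0=1
i=7: T(7,5)=65+5·15=140 | T(7,6)=15+6·1=21 | T(7,7)=1+7·0=1
i=8: T(8,6)=140+6·21=266 | T(8,7)=21+7·1=28
Read S(8,6) = 266, S(8,7) = 28.

266, 28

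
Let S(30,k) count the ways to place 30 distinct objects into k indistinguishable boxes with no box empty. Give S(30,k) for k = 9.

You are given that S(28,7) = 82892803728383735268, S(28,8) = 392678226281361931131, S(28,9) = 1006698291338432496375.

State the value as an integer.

88300984248924568770870

row 29: T[29][8]=8·392678226281361931131+82892803728383735268=3224318613979279184316  T[29][9]=9·1006698291338432496375+392678226281361931131=9452962848327254398506
row 30: T[30][9]=9·9452962848327254398506+3224318613979279184316=88300984248924568770870
Read S(30,9) = 88300984248924568770870.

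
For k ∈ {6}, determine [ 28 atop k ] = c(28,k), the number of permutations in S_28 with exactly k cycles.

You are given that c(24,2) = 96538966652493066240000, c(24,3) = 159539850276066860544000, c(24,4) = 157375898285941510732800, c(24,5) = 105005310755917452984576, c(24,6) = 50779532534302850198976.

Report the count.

i=25: T(25,3)=96538966652493066240000+24·159539850276066860544000=3925495373278097719296000 | T(25,4)=159539850276066860544000+24·157375898285941510732800=3936561409138663118131200 | T(25,5)=157375898285941510732800+24·105005310755917452984576=2677503356427960382362624 | T(25,6)=105005310755917452984576+24·50779532534302850198976=1323714091579185857760000
i=26: T(26,4)=3925495373278097719296000+25·3936561409138663118131200=102339530601744675672576000 | T(26,5)=3936561409138663118131200+25·2677503356427960382362624=70874145319837672677196800 | T(26,6)=2677503356427960382362624+25·1323714091579185857760000=35770355645907606826362624
i=27: T(27,5)=102339530601744675672576000+26·70874145319837672677196800=1945067308917524165279692800 | T(27,6)=70874145319837672677196800+26·35770355645907606826362624=1000903392113435450162625024
i=28: T(28,6)=1945067308917524165279692800+27·1000903392113435450162625024=28969458895980281319670568448
Read c(28,6) = 28969458895980281319670568448.

28969458895980281319670568448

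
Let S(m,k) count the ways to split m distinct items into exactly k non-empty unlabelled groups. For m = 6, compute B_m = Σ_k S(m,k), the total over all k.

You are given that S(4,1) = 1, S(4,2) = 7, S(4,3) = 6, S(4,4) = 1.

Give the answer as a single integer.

203

r5: T_5,1=1×1+0=1; T_5,2=2×7+1=15; T_5,3=3×6+7=25; T_5,4=4×1+6=10; T_5,5=5×0+1=1
r6: T_6,1=1×1+0=1; T_6,2=2×15+1=31; T_6,3=3×25+15=90; T_6,4=4×10+25=65; T_6,5=5×1+10=15; T_6,6=6×0+1=1
B_6 = ΣS(6,k) = 1+31+90+65+15+1 = 203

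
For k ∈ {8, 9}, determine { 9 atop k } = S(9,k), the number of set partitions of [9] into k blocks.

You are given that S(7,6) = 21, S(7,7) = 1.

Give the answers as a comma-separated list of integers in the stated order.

36, 1

@8  (8,7):1·7+21→28, (8,8):0·8+1→1
@9  (9,8):1·8+28→36, (9,9):0·9+1→1
Read S(9,8) = 36, S(9,9) = 1.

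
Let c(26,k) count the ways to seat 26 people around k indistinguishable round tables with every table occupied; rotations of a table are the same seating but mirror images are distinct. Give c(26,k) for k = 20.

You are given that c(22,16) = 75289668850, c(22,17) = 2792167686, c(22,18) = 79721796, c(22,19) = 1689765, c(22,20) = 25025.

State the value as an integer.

i=23: T(23,17)=75289668850+22·2792167686=136717357942 | T(23,18)=2792167686+22·79721796=4546047198 | T(23,19)=79721796+22·1689765=116896626 | T(23,20)=1689765+22·25025=2240315
i=24: T(24,18)=136717357942+23·4546047198=241276443496 | T(24,19)=4546047198+23·116896626=7234669596 | T(24,20)=116896626+23·2240315=168423871
i=25: T(25,19)=241276443496+24·7234669596=414908513800 | T(25,20)=7234669596+24·168423871=11276842500
i=26: T(26,20)=414908513800+25·11276842500=696829576300
Read c(26,20) = 696829576300.

696829576300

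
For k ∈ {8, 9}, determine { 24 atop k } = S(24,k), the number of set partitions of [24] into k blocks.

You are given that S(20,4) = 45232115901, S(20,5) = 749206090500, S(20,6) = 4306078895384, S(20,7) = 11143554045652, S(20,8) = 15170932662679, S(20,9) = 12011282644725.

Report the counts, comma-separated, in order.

@21  (21,5):749206090500·5+45232115901→3791262568401, (21,6):4306078895384·6+749206090500→26585679462804, (21,7):11143554045652·7+4306078895384→82310957214948, (21,8):15170932662679·8+11143554045652→132511015347084, (21,9):12011282644725·9+15170932662679→123272476465204
@22  (22,6):26585679462804·6+3791262568401→163305339345225, (22,7):82310957214948·7+26585679462804→602762379967440, (22,8):132511015347084·8+82310957214948→1142399079991620, (22,9):123272476465204·9+132511015347084→1241963303533920
@23  (23,7):602762379967440·7+163305339345225→4382641999117305, (23,8):1142399079991620·8+602762379967440→9741955019900400, (23,9):1241963303533920·9+1142399079991620→12320068811796900
@24  (24,8):9741955019900400·8+4382641999117305→82318282158320505, (24,9):12320068811796900·9+9741955019900400→120622574326072500
Read S(24,8) = 82318282158320505, S(24,9) = 120622574326072500.

82318282158320505, 120622574326072500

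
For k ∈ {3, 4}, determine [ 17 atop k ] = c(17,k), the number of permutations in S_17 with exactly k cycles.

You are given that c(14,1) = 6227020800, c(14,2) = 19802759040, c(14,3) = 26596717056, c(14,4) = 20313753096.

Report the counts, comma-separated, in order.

102992244837120, 87077748875904

[15] T[15,1]:14*6227020800+0=87178291200 · T[15,2]:14*19802759040+6227020800=283465647360 · T[15,3]:14*26596717056+19802759040=392156797824 · T[15,4]:14*20313753096+26596717056=310989260400
[16] T[16,2]:15*283465647360+87178291200=4339163001600 · T[16,3]:15*392156797824+283465647360=6165817614720 · T[16,4]:15*310989260400+392156797824=5056995703824
[17] T[17,3]:16*6165817614720+4339163001600=102992244837120 · T[17,4]:16*5056995703824+6165817614720=87077748875904
Read c(17,3) = 102992244837120, c(17,4) = 87077748875904.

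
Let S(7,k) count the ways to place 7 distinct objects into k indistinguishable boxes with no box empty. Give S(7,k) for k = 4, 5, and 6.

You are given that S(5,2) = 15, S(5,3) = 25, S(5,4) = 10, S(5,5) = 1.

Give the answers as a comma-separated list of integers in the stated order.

@6  (6,3):25·3+15→90, (6,4):10·4+25→65, (6,5):1·5+10→15, (6,6):0·6+1→1
@7  (7,4):65·4+90→350, (7,5):15·5+65→140, (7,6):1·6+15→21
Read S(7,4) = 350, S(7,5) = 140, S(7,6) = 21.

350, 140, 21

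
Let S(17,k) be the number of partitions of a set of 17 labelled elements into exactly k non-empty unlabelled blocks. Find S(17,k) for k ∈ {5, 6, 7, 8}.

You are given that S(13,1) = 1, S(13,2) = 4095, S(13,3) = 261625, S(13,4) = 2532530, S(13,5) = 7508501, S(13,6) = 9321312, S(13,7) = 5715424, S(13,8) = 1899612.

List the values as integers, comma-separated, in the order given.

@14  (14,2):4095·2+1→8191, (14,3):261625·3+4095→788970, (14,4):2532530·4+261625→10391745, (14,5):7508501·5+2532530→40075035, (14,6):9321312·6+7508501→63436373, (14,7):5715424·7+9321312→49329280, (14,8):1899612·8+5715424→20912320
@15  (15,3):788970·3+8191→2375101, (15,4):10391745·4+788970→42355950, (15,5):40075035·5+10391745→210766920, (15,6):63436373·6+40075035→420693273, (15,7):49329280·7+63436373→408741333, (15,8):20912320·8+49329280→216627840
@16  (16,4):42355950·4+2375101→171798901, (16,5):210766920·5+42355950→1096190550, (16,6):420693273·6+210766920→2734926558, (16,7):408741333·7+420693273→3281882604, (16,8):216627840·8+408741333→2141764053
@17  (17,5):1096190550·5+171798901→5652751651, (17,6):2734926558·6+1096190550→17505749898, (17,7):3281882604·7+2734926558→25708104786, (17,8):2141764053·8+3281882604→20415995028
Read S(17,5) = 5652751651, S(17,6) = 17505749898, S(17,7) = 25708104786, S(17,8) = 20415995028.

5652751651, 17505749898, 25708104786, 20415995028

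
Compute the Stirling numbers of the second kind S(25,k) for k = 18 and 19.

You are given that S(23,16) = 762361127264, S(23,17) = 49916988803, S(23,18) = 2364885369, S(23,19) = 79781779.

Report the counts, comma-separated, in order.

i=24: T(24,17)=762361127264+17·49916988803=1610949936915 | T(24,18)=49916988803+18·2364885369=92484925445 | T(24,19)=2364885369+19·79781779=3880739170
i=25: T(25,18)=1610949936915+18·92484925445=3275678594925 | T(25,19)=92484925445+19·3880739170=166218969675
Read S(25,18) = 3275678594925, S(25,19) = 166218969675.

3275678594925, 166218969675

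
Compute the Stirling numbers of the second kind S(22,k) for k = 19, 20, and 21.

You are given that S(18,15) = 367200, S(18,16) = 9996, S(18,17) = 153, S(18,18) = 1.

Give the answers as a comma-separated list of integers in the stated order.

1389850, 23485, 231

i=19: T(19,16)=367200+16·9996=527136 | T(19,17)=9996+17·153=12597 | T(19,18)=153+18·1=171 | T(19,19)=1+19·0=1
i=20: T(20,17)=527136+17·12597=741285 | T(20,18)=12597+18·171=15675 | T(20,19)=171+19·1=190 | T(20,20)=1+20·0=1
i=21: T(21,18)=741285+18·15675=1023435 | T(21,19)=15675+19·190=19285 | T(21,20)=190+20·1=210 | T(21,21)=1+21·0=1
i=22: T(22,19)=1023435+19·19285=1389850 | T(22,20)=19285+20·210=23485 | T(22,21)=210+21·1=231
Read S(22,19) = 1389850, S(22,20) = 23485, S(22,21) = 231.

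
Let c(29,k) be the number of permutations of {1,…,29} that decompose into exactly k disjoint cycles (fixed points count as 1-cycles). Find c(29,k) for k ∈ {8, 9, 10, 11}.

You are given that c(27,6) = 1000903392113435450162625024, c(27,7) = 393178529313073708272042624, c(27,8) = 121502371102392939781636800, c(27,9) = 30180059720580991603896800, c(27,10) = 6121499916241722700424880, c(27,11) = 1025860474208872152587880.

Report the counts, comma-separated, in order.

114481515057741551880042390144, 29891934088703915048808047424, 6409259592413089839517170080, 1142413073615783087483702480

@28  (28,7):393178529313073708272042624·27+1000903392113435450162625024→11616723683566425573507775872, (28,8):121502371102392939781636800·27+393178529313073708272042624→3673742549077683082376236224, (28,9):30180059720580991603896800·27+121502371102392939781636800→936363983558079713086850400, (28,10):6121499916241722700424880·27+30180059720580991603896800→195460557459107504515368560, (28,11):1025860474208872152587880·27+6121499916241722700424880→33819732719881270820297640
@29  (29,8):3673742549077683082376236224·28+11616723683566425573507775872→114481515057741551880042390144, (29,9):936363983558079713086850400·28+3673742549077683082376236224→29891934088703915048808047424, (29,10):195460557459107504515368560·28+936363983558079713086850400→6409259592413089839517170080, (29,11):33819732719881270820297640·28+195460557459107504515368560→1142413073615783087483702480
Read c(29,8) = 114481515057741551880042390144, c(29,9) = 29891934088703915048808047424, c(29,10) = 6409259592413089839517170080, c(29,11) = 1142413073615783087483702480.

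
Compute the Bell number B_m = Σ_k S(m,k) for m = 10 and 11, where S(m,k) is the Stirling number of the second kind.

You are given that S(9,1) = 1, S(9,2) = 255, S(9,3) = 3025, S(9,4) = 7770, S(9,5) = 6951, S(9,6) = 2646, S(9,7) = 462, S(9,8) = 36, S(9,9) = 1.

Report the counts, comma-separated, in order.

115975, 678570

row 10: T[10][1]=1·1+0=1  T[10][2]=2·255+1=511  T[10][3]=3·3025+255=9330  T[10][4]=4·7770+3025=34105  T[10][5]=5·6951+7770=42525  T[10][6]=6·2646+6951=22827  T[10][7]=7·462+2646=5880  T[10][8]=8·36+462=750  T[10][9]=9·1+36=45  T[10][10]=10·0+1=1
row 11: T[11][1]=1·1+0=1  T[11][2]=2·511+1=1023  T[11][3]=3·9330+511=28501  T[11][4]=4·34105+9330=145750  T[11][5]=5·42525+34105=246730  T[11][6]=6·22827+42525=179487  T[11][7]=7·5880+22827=63987  T[11][8]=8·750+5880=11880  T[11][9]=9·45+750=1155  T[11][10]=10·1+45=55  T[11][11]=11·0+1=1
B_10 = ΣS(10,k) = 1+511+9330+34105+42525+22827+5880+750+45+1 = 115975
B_11 = ΣS(11,k) = 1+1023+28501+145750+246730+179487+63987+11880+1155+55+1 = 678570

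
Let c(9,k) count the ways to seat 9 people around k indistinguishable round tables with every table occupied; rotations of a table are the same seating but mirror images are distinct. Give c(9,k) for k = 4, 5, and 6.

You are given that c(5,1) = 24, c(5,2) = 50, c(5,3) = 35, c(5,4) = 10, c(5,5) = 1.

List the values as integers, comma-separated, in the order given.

67284, 22449, 4536

r6: T_6,1=5×24+0=120; T_6,2=5×50+24=274; T_6,3=5×35+50=225; T_6,4=5×10+35=85; T_6,5=5×1+10=15; T_6,6=5×0+1=1
r7: T_7,2=6×274+120=1764; T_7,3=6×225+274=1624; T_7,4=6×85+225=735; T_7,5=6×15+85=175; T_7,6=6×1+15=21
r8: T_8,3=7×1624+1764=13132; T_8,4=7×735+1624=6769; T_8,5=7×175+735=1960; T_8,6=7×21+175=322
r9: T_9,4=8×6769+13132=67284; T_9,5=8×1960+6769=22449; T_9,6=8×322+1960=4536
Read c(9,4) = 67284, c(9,5) = 22449, c(9,6) = 4536.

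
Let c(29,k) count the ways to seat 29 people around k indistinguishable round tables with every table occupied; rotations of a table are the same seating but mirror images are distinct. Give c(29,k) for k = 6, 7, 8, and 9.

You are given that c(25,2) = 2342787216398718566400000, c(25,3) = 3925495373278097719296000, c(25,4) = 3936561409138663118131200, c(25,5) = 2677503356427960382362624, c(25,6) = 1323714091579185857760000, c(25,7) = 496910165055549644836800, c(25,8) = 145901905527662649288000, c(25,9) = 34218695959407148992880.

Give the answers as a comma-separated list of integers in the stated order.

@26  (26,3):3925495373278097719296000·25+2342787216398718566400000→100480171548351161548800000, (26,4):3936561409138663118131200·25+3925495373278097719296000→102339530601744675672576000, (26,5):2677503356427960382362624·25+3936561409138663118131200→70874145319837672677196800, (26,6):1323714091579185857760000·25+2677503356427960382362624→35770355645907606826362624, (26,7):496910165055549644836800·25+1323714091579185857760000→13746468217967926978680000, (26,8):145901905527662649288000·25+496910165055549644836800→4144457803247115877036800, (26,9):34218695959407148992880·25+145901905527662649288000→1001369304512841374110000
@27  (27,4):102339530601744675672576000·26+100480171548351161548800000→2761307967193712729035776000, (27,5):70874145319837672677196800·26+102339530601744675672576000→1945067308917524165279692800, (27,6):35770355645907606826362624·26+70874145319837672677196800→1000903392113435450162625024, (27,7):13746468217967926978680000·26+35770355645907606826362624→393178529313073708272042624, (27,8):4144457803247115877036800·26+13746468217967926978680000→121502371102392939781636800, (27,9):1001369304512841374110000·26+4144457803247115877036800→30180059720580991603896800
@28  (28,5):1945067308917524165279692800·27+2761307967193712729035776000→55278125307966865191587481600, (28,6):1000903392113435450162625024·27+1945067308917524165279692800→28969458895980281319670568448, (28,7):393178529313073708272042624·27+1000903392113435450162625024→11616723683566425573507775872, (28,8):121502371102392939781636800·27+393178529313073708272042624→3673742549077683082376236224, (28,9):30180059720580991603896800·27+121502371102392939781636800→936363983558079713086850400
@29  (29,6):28969458895980281319670568448·28+55278125307966865191587481600→866422974395414742142363398144, (29,7):11616723683566425573507775872·28+28969458895980281319670568448→354237722035840197377888292864, (29,8):3673742549077683082376236224·28+11616723683566425573507775872→114481515057741551880042390144, (29,9):936363983558079713086850400·28+3673742549077683082376236224→29891934088703915048808047424
Read c(29,6) = 866422974395414742142363398144, c(29,7) = 354237722035840197377888292864, c(29,8) = 114481515057741551880042390144, c(29,9) = 29891934088703915048808047424.

866422974395414742142363398144, 354237722035840197377888292864, 114481515057741551880042390144, 29891934088703915048808047424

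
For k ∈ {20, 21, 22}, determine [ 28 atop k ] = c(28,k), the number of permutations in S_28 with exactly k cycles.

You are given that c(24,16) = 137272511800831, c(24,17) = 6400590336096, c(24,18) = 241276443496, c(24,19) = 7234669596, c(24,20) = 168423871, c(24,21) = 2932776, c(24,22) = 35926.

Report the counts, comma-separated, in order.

2280730371654735, 71603372991150, 1845173352165

row 25: T[25][17]=24·6400590336096+137272511800831=290886679867135  T[25][18]=24·241276443496+6400590336096=12191224980000  T[25][19]=24·7234669596+241276443496=414908513800  T[25][20]=24·168423871+7234669596=11276842500  T[25][21]=24·2932776+168423871=238810495  T[25][22]=24·35926+2932776=3795000
row 26: T[26][18]=25·12191224980000+290886679867135=595667304367135  T[26][19]=25·414908513800+12191224980000=22563937825000  T[26][20]=25·11276842500+414908513800=696829576300  T[26][21]=25·238810495+11276842500=17247104875  T[26][22]=25·3795000+238810495=333685495
row 27: T[27][19]=26·22563937825000+595667304367135=1182329687817135  T[27][20]=26·696829576300+22563937825000=40681506808800  T[27][21]=26·17247104875+696829576300=1145254303050  T[27][22]=26·333685495+17247104875=25922927745
row 28: T[28][20]=27·40681506808800+1182329687817135=2280730371654735  T[28][21]=27·1145254303050+40681506808800=71603372991150  T[28][22]=27·25922927745+1145254303050=1845173352165
Read c(28,20) = 2280730371654735, c(28,21) = 71603372991150, c(28,22) = 1845173352165.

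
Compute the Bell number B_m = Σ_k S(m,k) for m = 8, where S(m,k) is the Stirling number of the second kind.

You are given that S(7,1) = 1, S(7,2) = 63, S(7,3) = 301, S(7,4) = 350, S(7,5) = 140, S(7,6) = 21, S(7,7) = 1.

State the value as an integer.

i=8: T(8,1)=0+1·1=1 | T(8,2)=1+2·63=127 | T(8,3)=63+3·301=966 | T(8,4)=301+4·350=1701 | T(8,5)=350+5·140=1050 | T(8,6)=140+6·21=266 | T(8,7)=21+7·1=28 | T(8,8)=1+8·0=1
B_8 = ΣS(8,k) = 1+127+966+1701+1050+266+28+1 = 4140

4140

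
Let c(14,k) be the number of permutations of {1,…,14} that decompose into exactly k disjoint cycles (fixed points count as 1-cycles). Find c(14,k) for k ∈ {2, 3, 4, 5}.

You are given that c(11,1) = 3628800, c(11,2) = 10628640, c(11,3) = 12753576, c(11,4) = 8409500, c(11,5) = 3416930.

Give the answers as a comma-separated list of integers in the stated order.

19802759040, 26596717056, 20313753096, 9957703756

[12] T[12,1]:11*3628800+0=39916800 · T[12,2]:11*10628640+3628800=120543840 · T[12,3]:11*12753576+10628640=150917976 · T[12,4]:11*8409500+12753576=105258076 · T[12,5]:11*3416930+8409500=45995730
[13] T[13,1]:12*39916800+0=479001600 · T[13,2]:12*120543840+39916800=1486442880 · T[13,3]:12*150917976+120543840=1931559552 · T[13,4]:12*105258076+150917976=1414014888 · T[13,5]:12*45995730+105258076=657206836
[14] T[14,2]:13*1486442880+479001600=19802759040 · T[14,3]:13*1931559552+1486442880=26596717056 · T[14,4]:13*1414014888+1931559552=20313753096 · T[14,5]:13*657206836+1414014888=9957703756
Read c(14,2) = 19802759040, c(14,3) = 26596717056, c(14,4) = 20313753096, c(14,5) = 9957703756.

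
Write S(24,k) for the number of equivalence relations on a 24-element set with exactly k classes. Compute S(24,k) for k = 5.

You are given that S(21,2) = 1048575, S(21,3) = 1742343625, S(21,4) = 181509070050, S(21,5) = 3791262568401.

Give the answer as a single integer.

485000783495250

row 22: T[22][3]=3·1742343625+1048575=5228079450  T[22][4]=4·181509070050+1742343625=727778623825  T[22][5]=5·3791262568401+181509070050=19137821912055
row 23: T[23][4]=4·727778623825+5228079450=2916342574750  T[23][5]=5·19137821912055+727778623825=96416888184100
row 24: T[24][5]=5·96416888184100+2916342574750=485000783495250
Read S(24,5) = 485000783495250.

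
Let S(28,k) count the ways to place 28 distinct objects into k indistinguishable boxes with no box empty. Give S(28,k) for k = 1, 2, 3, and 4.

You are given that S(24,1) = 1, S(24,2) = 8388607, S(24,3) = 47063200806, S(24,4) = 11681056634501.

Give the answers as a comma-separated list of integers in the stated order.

1, 134217727, 3812664524766, 2998587019946701

i=25: T(25,1)=0+1·1=1 | T(25,2)=1+2·8388607=16777215 | T(25,3)=8388607+3·47063200806=141197991025 | T(25,4)=47063200806+4·11681056634501=46771289738810
i=26: T(26,1)=0+1·1=1 | T(26,2)=1+2·16777215=33554431 | T(26,3)=16777215+3·141197991025=423610750290 | T(26,4)=141197991025+4·46771289738810=187226356946265
i=27: T(27,1)=0+1·1=1 | T(27,2)=1+2·33554431=67108863 | T(27,3)=33554431+3·423610750290=1270865805301 | T(27,4)=423610750290+4·187226356946265=749329038535350
i=28: T(28,1)=0+1·1=1 | T(28,2)=1+2·67108863=134217727 | T(28,3)=67108863+3·1270865805301=3812664524766 | T(28,4)=1270865805301+4·749329038535350=2998587019946701
Read S(28,1) = 1, S(28,2) = 134217727, S(28,3) = 3812664524766, S(28,4) = 2998587019946701.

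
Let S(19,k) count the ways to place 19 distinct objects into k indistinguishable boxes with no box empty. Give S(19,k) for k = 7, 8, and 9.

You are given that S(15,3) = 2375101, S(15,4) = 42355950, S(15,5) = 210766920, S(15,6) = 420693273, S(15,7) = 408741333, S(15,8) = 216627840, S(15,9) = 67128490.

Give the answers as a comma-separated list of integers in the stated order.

1492924634839, 1709751003480, 1144614626805

row 16: T[16][4]=4·42355950+2375101=171798901  T[16][5]=5·210766920+42355950=1096190550  T[16][6]=6·420693273+210766920=2734926558  T[16][7]=7·408741333+420693273=3281882604  T[16][8]=8·216627840+408741333=2141764053  T[16][9]=9·67128490+216627840=820784250
row 17: T[17][5]=5·1096190550+171798901=5652751651  T[17][6]=6·2734926558+1096190550=17505749898  T[17][7]=7·3281882604+2734926558=25708104786  T[17][8]=8·2141764053+3281882604=20415995028  T[17][9]=9·820784250+2141764053=9528822303
row 18: T[18][6]=6·17505749898+5652751651=110687251039  T[18][7]=7·25708104786+17505749898=197462483400  T[18][8]=8·20415995028+25708104786=189036065010  T[18][9]=9·9528822303+20415995028=106175395755
row 19: T[19][7]=7·197462483400+110687251039=1492924634839  T[19][8]=8·189036065010+197462483400=1709751003480  T[19][9]=9·106175395755+189036065010=1144614626805
Read S(19,7) = 1492924634839, S(19,8) = 1709751003480, S(19,9) = 1144614626805.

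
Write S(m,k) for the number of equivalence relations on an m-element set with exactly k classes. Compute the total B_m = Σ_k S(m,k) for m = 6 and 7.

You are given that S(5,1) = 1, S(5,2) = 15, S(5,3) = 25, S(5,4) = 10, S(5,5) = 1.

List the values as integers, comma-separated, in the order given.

@6  (6,1):1·1+0→1, (6,2):15·2+1→31, (6,3):25·3+15→90, (6,4):10·4+25→65, (6,5):1·5+10→15, (6,6):0·6+1→1
@7  (7,1):1·1+0→1, (7,2):31·2+1→63, (7,3):90·3+31→301, (7,4):65·4+90→350, (7,5):15·5+65→140, (7,6):1·6+15→21, (7,7):0·7+1→1
B_6 = ΣS(6,k) = 1+31+90+65+15+1 = 203
B_7 = ΣS(7,k) = 1+63+301+350+140+21+1 = 877

203, 877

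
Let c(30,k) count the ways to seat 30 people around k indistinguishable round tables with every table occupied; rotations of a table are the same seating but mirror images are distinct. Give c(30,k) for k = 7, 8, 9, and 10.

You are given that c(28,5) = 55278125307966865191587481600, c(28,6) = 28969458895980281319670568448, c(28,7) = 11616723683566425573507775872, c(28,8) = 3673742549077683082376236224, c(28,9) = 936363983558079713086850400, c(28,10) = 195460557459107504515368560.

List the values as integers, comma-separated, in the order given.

[29] T[29,6]:28*28969458895980281319670568448+55278125307966865191587481600=866422974395414742142363398144 · T[29,7]:28*11616723683566425573507775872+28969458895980281319670568448=354237722035840197377888292864 · T[29,8]:28*3673742549077683082376236224+11616723683566425573507775872=114481515057741551880042390144 · T[29,9]:28*936363983558079713086850400+3673742549077683082376236224=29891934088703915048808047424 · T[29,10]:28*195460557459107504515368560+936363983558079713086850400=6409259592413089839517170080
[30] T[30,7]:29*354237722035840197377888292864+866422974395414742142363398144=11139316913434780466101123891200 · T[30,8]:29*114481515057741551880042390144+354237722035840197377888292864=3674201658710345201899117607040 · T[30,9]:29*29891934088703915048808047424+114481515057741551880042390144=981347603630155088295475765440 · T[30,10]:29*6409259592413089839517170080+29891934088703915048808047424=215760462268683520394805979744
Read c(30,7) = 11139316913434780466101123891200, c(30,8) = 3674201658710345201899117607040, c(30,9) = 981347603630155088295475765440, c(30,10) = 215760462268683520394805979744.

11139316913434780466101123891200, 3674201658710345201899117607040, 981347603630155088295475765440, 215760462268683520394805979744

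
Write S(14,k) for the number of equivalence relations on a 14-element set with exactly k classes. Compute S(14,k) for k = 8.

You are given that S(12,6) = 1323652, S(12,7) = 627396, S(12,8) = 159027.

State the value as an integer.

r13: T_13,7=7×627396+1323652=5715424; T_13,8=8×159027+627396=1899612
r14: T_14,8=8×1899612+5715424=20912320
Read S(14,8) = 20912320.

20912320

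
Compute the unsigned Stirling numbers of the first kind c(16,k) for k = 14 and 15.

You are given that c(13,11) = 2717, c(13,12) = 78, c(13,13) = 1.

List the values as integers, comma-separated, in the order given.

row 14: T[14][12]=13·78+2717=3731  T[14][13]=13·1+78=91  T[14][14]=13·0+1=1
row 15: T[15][13]=14·91+3731=5005  T[15][14]=14·1+91=105  T[15][15]=14·0+1=1
row 16: T[16][14]=15·105+5005=6580  T[16][15]=15·1+105=120
Read c(16,14) = 6580, c(16,15) = 120.

6580, 120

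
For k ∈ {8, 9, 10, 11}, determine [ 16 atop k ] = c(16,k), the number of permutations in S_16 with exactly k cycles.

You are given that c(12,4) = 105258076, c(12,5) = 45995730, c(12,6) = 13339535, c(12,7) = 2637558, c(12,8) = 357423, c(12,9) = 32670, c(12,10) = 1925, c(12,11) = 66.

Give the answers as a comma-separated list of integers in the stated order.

[13] T[13,5]:12*45995730+105258076=657206836 · T[13,6]:12*13339535+45995730=206070150 · T[13,7]:12*2637558+13339535=44990231 · T[13,8]:12*357423+2637558=6926634 · T[13,9]:12*32670+357423=749463 · T[13,10]:12*1925+32670=55770 · T[13,11]:12*66+1925=2717
[14] T[14,6]:13*206070150+657206836=3336118786 · T[14,7]:13*44990231+206070150=790943153 · T[14,8]:13*6926634+44990231=135036473 · T[14,9]:13*749463+6926634=16669653 · T[14,10]:13*55770+749463=1474473 · T[14,11]:13*2717+55770=91091
[15] T[15,7]:14*790943153+3336118786=14409322928 · T[15,8]:14*135036473+790943153=2681453775 · T[15,9]:14*16669653+135036473=368411615 · T[15,10]:14*1474473+16669653=37312275 · T[15,11]:14*91091+1474473=2749747
[16] T[16,8]:15*2681453775+14409322928=54631129553 · T[16,9]:15*368411615+2681453775=8207628000 · T[16,10]:15*37312275+368411615=928095740 · T[16,11]:15*2749747+37312275=78558480
Read c(16,8) = 54631129553, c(16,9) = 8207628000, c(16,10) = 928095740, c(16,11) = 78558480.

54631129553, 8207628000, 928095740, 78558480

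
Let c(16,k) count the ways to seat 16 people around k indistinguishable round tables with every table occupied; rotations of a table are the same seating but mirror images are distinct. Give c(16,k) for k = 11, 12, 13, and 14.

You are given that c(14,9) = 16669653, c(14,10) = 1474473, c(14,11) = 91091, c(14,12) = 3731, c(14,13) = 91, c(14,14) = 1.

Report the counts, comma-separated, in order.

r15: T_15,10=14×1474473+16669653=37312275; T_15,11=14×91091+1474473=2749747; T_15,12=14×3731+91091=143325; T_15,13=14×91+3731=5005; T_15,14=14×1+91=105
r16: T_16,11=15×2749747+37312275=78558480; T_16,12=15×143325+2749747=4899622; T_16,13=15×5005+143325=218400; T_16,14=15×105+5005=6580
Read c(16,11) = 78558480, c(16,12) = 4899622, c(16,13) = 218400, c(16,14) = 6580.

78558480, 4899622, 218400, 6580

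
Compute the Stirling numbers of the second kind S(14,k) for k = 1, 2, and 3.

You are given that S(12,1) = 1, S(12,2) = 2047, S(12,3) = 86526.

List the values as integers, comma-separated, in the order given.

[13] T[13,1]:1*1+0=1 · T[13,2]:2*2047+1=4095 · T[13,3]:3*86526+2047=261625
[14] T[14,1]:1*1+0=1 · T[14,2]:2*4095+1=8191 · T[14,3]:3*261625+4095=788970
Read S(14,1) = 1, S(14,2) = 8191, S(14,3) = 788970.

1, 8191, 788970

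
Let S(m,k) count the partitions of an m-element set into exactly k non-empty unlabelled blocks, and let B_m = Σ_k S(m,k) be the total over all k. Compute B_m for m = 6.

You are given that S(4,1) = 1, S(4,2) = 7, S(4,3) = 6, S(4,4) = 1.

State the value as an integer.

203

row 5: T[5][1]=1·1+0=1  T[5][2]=2·7+1=15  T[5][3]=3·6+7=25  T[5][4]=4·1+6=10  T[5][5]=5·0+1=1
row 6: T[6][1]=1·1+0=1  T[6][2]=2·15+1=31  T[6][3]=3·25+15=90  T[6][4]=4·10+25=65  T[6][5]=5·1+10=15  T[6][6]=6·0+1=1
B_6 = ΣS(6,k) = 1+31+90+65+15+1 = 203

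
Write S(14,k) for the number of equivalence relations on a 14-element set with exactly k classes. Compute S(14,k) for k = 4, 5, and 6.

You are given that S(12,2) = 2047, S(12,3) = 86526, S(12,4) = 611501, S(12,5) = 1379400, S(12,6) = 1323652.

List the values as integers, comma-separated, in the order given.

i=13: T(13,3)=2047+3·86526=261625 | T(13,4)=86526+4·611501=2532530 | T(13,5)=611501+5·1379400=7508501 | T(13,6)=1379400+6·1323652=9321312
i=14: T(14,4)=261625+4·2532530=10391745 | T(14,5)=2532530+5·7508501=40075035 | T(14,6)=7508501+6·9321312=63436373
Read S(14,4) = 10391745, S(14,5) = 40075035, S(14,6) = 63436373.

10391745, 40075035, 63436373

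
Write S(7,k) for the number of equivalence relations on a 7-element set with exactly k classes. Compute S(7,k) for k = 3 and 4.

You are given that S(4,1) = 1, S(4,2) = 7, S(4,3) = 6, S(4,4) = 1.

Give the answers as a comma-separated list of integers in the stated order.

301, 350

row 5: T[5][1]=1·1+0=1  T[5][2]=2·7+1=15  T[5][3]=3·6+7=25  T[5][4]=4·1+6=10
row 6: T[6][2]=2·15+1=31  T[6][3]=3·25+15=90  T[6][4]=4·10+25=65
row 7: T[7][3]=3·90+31=301  T[7][4]=4·65+90=350
Read S(7,3) = 301, S(7,4) = 350.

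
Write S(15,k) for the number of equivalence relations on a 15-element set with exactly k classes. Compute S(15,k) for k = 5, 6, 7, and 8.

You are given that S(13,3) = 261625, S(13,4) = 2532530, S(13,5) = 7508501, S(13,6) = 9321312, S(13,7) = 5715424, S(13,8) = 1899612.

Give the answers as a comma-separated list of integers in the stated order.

210766920, 420693273, 408741333, 216627840

i=14: T(14,4)=261625+4·2532530=10391745 | T(14,5)=2532530+5·7508501=40075035 | T(14,6)=7508501+6·9321312=63436373 | T(14,7)=9321312+7·5715424=49329280 | T(14,8)=5715424+8·1899612=20912320
i=15: T(15,5)=10391745+5·40075035=210766920 | T(15,6)=40075035+6·63436373=420693273 | T(15,7)=63436373+7·49329280=408741333 | T(15,8)=49329280+8·20912320=216627840
Read S(15,5) = 210766920, S(15,6) = 420693273, S(15,7) = 408741333, S(15,8) = 216627840.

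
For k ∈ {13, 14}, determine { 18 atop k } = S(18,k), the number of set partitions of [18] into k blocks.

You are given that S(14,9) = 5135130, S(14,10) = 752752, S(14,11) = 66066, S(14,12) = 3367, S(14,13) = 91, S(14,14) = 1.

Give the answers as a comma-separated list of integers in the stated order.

125854638, 8408778

[15] T[15,10]:10*752752+5135130=12662650 · T[15,11]:11*66066+752752=1479478 · T[15,12]:12*3367+66066=106470 · T[15,13]:13*91+3367=4550 · T[15,14]:14*1+91=105
[16] T[16,11]:11*1479478+12662650=28936908 · T[16,12]:12*106470+1479478=2757118 · T[16,13]:13*4550+106470=165620 · T[16,14]:14*105+4550=6020
[17] T[17,12]:12*2757118+28936908=62022324 · T[17,13]:13*165620+2757118=4910178 · T[17,14]:14*6020+165620=249900
[18] T[18,13]:13*4910178+62022324=125854638 · T[18,14]:14*249900+4910178=8408778
Read S(18,13) = 125854638, S(18,14) = 8408778.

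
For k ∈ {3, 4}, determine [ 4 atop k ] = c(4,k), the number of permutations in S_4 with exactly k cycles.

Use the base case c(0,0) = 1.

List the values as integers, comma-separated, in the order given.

[1] T[1,1]:0*0+1=1
[2] T[2,1]:1*1+0=1 · T[2,2]:1*0+1=1
[3] T[3,2]:2*1+1=3 · T[3,3]:2*0+1=1
[4] T[4,3]:3*1+3=6 · T[4,4]:3*0+1=1
Read c(4,3) = 6, c(4,4) = 1.

6, 1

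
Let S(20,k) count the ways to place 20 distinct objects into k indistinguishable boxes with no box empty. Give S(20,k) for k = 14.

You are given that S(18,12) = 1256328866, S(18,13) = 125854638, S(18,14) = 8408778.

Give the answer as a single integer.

row 19: T[19][13]=13·125854638+1256328866=2892439160  T[19][14]=14·8408778+125854638=243577530
row 20: T[20][14]=14·243577530+2892439160=6302524580
Read S(20,14) = 6302524580.

6302524580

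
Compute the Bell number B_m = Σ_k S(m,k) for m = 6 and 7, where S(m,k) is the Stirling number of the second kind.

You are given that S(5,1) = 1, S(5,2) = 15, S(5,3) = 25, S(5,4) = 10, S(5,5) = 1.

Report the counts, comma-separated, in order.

203, 877

@6  (6,1):1·1+0→1, (6,2):15·2+1→31, (6,3):25·3+15→90, (6,4):10·4+25→65, (6,5):1·5+10→15, (6,6):0·6+1→1
@7  (7,1):1·1+0→1, (7,2):31·2+1→63, (7,3):90·3+31→301, (7,4):65·4+90→350, (7,5):15·5+65→140, (7,6):1·6+15→21, (7,7):0·7+1→1
B_6 = ΣS(6,k) = 1+31+90+65+15+1 = 203
B_7 = ΣS(7,k) = 1+63+301+350+140+21+1 = 877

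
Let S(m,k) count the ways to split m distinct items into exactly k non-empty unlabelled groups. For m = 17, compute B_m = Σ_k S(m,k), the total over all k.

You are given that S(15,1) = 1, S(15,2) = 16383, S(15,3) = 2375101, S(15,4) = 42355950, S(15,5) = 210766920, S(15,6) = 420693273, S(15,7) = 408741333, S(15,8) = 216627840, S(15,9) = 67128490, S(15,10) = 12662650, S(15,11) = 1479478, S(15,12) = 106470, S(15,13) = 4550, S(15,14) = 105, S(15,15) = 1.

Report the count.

82864869804

row 16: T[16][1]=1·1+0=1  T[16][2]=2·16383+1=32767  T[16][3]=3·2375101+16383=7141686  T[16][4]=4·42355950+2375101=171798901  T[16][5]=5·210766920+42355950=1096190550  T[16][6]=6·420693273+210766920=2734926558  T[16][7]=7·408741333+420693273=3281882604  T[16][8]=8·216627840+408741333=2141764053  T[16][9]=9·67128490+216627840=820784250  T[16][10]=10·12662650+67128490=193754990  T[16][11]=11·1479478+12662650=28936908  T[16][12]=12·106470+1479478=2757118  T[16][13]=13·4550+106470=165620  T[16][14]=14·105+4550=6020  T[16][15]=15·1+105=120  T[16][16]=16·0+1=1
row 17: T[17][1]=1·1+0=1  T[17][2]=2·32767+1=65535  T[17][3]=3·7141686+32767=21457825  T[17][4]=4·171798901+7141686=694337290  T[17][5]=5·1096190550+171798901=5652751651  T[17][6]=6·2734926558+1096190550=17505749898  T[17][7]=7·3281882604+2734926558=25708104786  T[17][8]=8·2141764053+3281882604=20415995028  T[17][9]=9·820784250+2141764053=9528822303  T[17][10]=10·193754990+820784250=2758334150  T[17][11]=11·28936908+193754990=512060978  T[17][12]=12·2757118+28936908=62022324  T[17][13]=13·165620+2757118=4910178  T[17][14]=14·6020+165620=249900  T[17][15]=15·120+6020=7820  T[17][16]=16·1+120=136  T[17][17]=17·0+1=1
B_17 = ΣS(17,k) = 1+65535+21457825+694337290+5652751651+17505749898+25708104786+20415995028+9528822303+2758334150+512060978+62022324+4910178+249900+7820+136+1 = 82864869804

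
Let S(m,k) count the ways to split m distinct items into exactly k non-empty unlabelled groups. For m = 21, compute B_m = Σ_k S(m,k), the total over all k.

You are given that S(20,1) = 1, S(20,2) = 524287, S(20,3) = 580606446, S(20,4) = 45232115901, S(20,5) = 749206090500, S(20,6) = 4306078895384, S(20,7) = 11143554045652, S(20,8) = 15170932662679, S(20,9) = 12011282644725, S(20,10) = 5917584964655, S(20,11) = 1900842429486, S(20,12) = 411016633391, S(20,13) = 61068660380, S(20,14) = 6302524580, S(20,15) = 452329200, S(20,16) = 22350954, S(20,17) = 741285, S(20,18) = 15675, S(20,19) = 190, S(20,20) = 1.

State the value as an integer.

row 21: T[21][1]=1·1+0=1  T[21][2]=2·524287+1=1048575  T[21][3]=3·580606446+524287=1742343625  T[21][4]=4·45232115901+580606446=181509070050  T[21][5]=5·749206090500+45232115901=3791262568401  T[21][6]=6·4306078895384+749206090500=26585679462804  T[21][7]=7·11143554045652+4306078895384=82310957214948  T[21][8]=8·15170932662679+11143554045652=132511015347084  T[21][9]=9·12011282644725+15170932662679=123272476465204  T[21][10]=10·5917584964655+12011282644725=71187132291275  T[21][11]=11·1900842429486+5917584964655=26826851689001  T[21][12]=12·411016633391+1900842429486=6833042030178  T[21][13]=13·61068660380+411016633391=1204909218331  T[21][14]=14·6302524580+61068660380=149304004500  T[21][15]=15·452329200+6302524580=13087462580  T[21][16]=16·22350954+452329200=809944464  T[21][17]=17·741285+22350954=34952799  T[21][18]=18·15675+741285=1023435  T[21][19]=19·190+15675=19285  T[21][20]=20·1+190=210  T[21][21]=21·0+1=1
B_21 = ΣS(21,k) = 1+1048575+1742343625+181509070050+3791262568401+26585679462804+82310957214948+132511015347084+123272476465204+71187132291275+26826851689001+6833042030178+1204909218331+149304004500+13087462580+809944464+34952799+1023435+19285+210+1 = 474869816156751

474869816156751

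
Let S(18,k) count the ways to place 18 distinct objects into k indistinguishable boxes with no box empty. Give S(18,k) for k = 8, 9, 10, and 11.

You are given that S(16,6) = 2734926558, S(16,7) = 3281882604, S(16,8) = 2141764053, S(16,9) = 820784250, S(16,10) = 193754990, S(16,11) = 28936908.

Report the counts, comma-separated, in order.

@17  (17,7):3281882604·7+2734926558→25708104786, (17,8):2141764053·8+3281882604→20415995028, (17,9):820784250·9+2141764053→9528822303, (17,10):193754990·10+820784250→2758334150, (17,11):28936908·11+193754990→512060978
@18  (18,8):20415995028·8+25708104786→189036065010, (18,9):9528822303·9+20415995028→106175395755, (18,10):2758334150·10+9528822303→37112163803, (18,11):512060978·11+2758334150→8391004908
Read S(18,8) = 189036065010, S(18,9) = 106175395755, S(18,10) = 37112163803, S(18,11) = 8391004908.

189036065010, 106175395755, 37112163803, 8391004908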